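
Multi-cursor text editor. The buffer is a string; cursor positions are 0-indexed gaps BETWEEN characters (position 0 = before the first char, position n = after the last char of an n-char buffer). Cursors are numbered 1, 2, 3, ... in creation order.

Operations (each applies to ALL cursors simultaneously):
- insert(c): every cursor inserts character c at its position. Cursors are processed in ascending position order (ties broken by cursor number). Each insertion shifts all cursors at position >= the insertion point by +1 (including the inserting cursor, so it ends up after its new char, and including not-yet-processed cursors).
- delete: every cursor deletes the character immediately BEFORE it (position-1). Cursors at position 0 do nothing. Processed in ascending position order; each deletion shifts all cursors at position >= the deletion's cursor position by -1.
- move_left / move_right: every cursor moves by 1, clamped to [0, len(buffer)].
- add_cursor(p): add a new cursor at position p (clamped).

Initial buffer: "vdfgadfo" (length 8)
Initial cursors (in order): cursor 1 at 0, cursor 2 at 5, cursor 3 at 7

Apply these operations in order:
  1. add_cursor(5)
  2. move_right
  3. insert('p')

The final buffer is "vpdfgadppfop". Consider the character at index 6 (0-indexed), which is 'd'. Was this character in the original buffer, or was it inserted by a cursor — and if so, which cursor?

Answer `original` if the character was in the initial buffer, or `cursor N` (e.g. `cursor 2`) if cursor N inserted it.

Answer: original

Derivation:
After op 1 (add_cursor(5)): buffer="vdfgadfo" (len 8), cursors c1@0 c2@5 c4@5 c3@7, authorship ........
After op 2 (move_right): buffer="vdfgadfo" (len 8), cursors c1@1 c2@6 c4@6 c3@8, authorship ........
After op 3 (insert('p')): buffer="vpdfgadppfop" (len 12), cursors c1@2 c2@9 c4@9 c3@12, authorship .1.....24..3
Authorship (.=original, N=cursor N): . 1 . . . . . 2 4 . . 3
Index 6: author = original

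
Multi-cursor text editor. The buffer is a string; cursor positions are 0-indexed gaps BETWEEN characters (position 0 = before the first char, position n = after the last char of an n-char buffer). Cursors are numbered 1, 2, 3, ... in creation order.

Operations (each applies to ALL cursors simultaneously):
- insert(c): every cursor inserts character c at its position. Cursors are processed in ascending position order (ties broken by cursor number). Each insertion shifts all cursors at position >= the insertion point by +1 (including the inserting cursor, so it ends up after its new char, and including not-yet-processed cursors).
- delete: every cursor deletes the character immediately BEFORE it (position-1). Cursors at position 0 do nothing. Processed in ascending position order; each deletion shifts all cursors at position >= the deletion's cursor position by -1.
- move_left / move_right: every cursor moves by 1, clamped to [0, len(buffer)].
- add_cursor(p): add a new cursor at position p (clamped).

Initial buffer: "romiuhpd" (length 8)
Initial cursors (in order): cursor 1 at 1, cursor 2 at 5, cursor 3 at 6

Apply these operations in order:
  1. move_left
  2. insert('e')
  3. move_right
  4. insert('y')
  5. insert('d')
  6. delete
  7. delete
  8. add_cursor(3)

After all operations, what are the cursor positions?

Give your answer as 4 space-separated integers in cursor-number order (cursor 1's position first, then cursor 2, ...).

After op 1 (move_left): buffer="romiuhpd" (len 8), cursors c1@0 c2@4 c3@5, authorship ........
After op 2 (insert('e')): buffer="eromieuehpd" (len 11), cursors c1@1 c2@6 c3@8, authorship 1....2.3...
After op 3 (move_right): buffer="eromieuehpd" (len 11), cursors c1@2 c2@7 c3@9, authorship 1....2.3...
After op 4 (insert('y')): buffer="eryomieuyehypd" (len 14), cursors c1@3 c2@9 c3@12, authorship 1.1...2.23.3..
After op 5 (insert('d')): buffer="erydomieuydehydpd" (len 17), cursors c1@4 c2@11 c3@15, authorship 1.11...2.223.33..
After op 6 (delete): buffer="eryomieuyehypd" (len 14), cursors c1@3 c2@9 c3@12, authorship 1.1...2.23.3..
After op 7 (delete): buffer="eromieuehpd" (len 11), cursors c1@2 c2@7 c3@9, authorship 1....2.3...
After op 8 (add_cursor(3)): buffer="eromieuehpd" (len 11), cursors c1@2 c4@3 c2@7 c3@9, authorship 1....2.3...

Answer: 2 7 9 3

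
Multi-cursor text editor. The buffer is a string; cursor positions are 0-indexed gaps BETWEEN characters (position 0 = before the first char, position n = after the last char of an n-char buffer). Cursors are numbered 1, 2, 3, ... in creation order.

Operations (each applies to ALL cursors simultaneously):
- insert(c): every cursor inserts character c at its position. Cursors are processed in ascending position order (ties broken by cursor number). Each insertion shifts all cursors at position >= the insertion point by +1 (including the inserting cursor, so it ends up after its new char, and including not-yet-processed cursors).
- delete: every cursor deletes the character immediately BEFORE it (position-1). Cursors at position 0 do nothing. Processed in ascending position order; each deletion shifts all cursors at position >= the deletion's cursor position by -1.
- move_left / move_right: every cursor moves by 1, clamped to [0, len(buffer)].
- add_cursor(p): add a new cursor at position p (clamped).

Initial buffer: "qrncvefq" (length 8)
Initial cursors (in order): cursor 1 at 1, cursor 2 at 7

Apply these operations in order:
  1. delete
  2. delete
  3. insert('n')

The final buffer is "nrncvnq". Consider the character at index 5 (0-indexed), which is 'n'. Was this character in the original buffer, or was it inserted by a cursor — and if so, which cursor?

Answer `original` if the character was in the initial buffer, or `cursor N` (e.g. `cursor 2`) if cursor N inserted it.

After op 1 (delete): buffer="rncveq" (len 6), cursors c1@0 c2@5, authorship ......
After op 2 (delete): buffer="rncvq" (len 5), cursors c1@0 c2@4, authorship .....
After op 3 (insert('n')): buffer="nrncvnq" (len 7), cursors c1@1 c2@6, authorship 1....2.
Authorship (.=original, N=cursor N): 1 . . . . 2 .
Index 5: author = 2

Answer: cursor 2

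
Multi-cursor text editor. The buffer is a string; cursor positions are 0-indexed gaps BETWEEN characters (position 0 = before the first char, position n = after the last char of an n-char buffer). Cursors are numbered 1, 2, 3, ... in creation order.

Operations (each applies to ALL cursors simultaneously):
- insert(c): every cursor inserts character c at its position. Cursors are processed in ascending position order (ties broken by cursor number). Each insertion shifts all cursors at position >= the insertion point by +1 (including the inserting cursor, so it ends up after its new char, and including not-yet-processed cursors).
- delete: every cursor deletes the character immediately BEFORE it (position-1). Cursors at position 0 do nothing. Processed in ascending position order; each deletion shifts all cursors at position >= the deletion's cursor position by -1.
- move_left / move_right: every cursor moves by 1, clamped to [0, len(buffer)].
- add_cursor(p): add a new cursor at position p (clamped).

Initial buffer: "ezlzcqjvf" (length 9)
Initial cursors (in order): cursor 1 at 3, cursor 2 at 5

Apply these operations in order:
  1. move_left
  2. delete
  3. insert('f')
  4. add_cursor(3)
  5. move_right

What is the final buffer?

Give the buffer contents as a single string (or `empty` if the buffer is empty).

After op 1 (move_left): buffer="ezlzcqjvf" (len 9), cursors c1@2 c2@4, authorship .........
After op 2 (delete): buffer="elcqjvf" (len 7), cursors c1@1 c2@2, authorship .......
After op 3 (insert('f')): buffer="eflfcqjvf" (len 9), cursors c1@2 c2@4, authorship .1.2.....
After op 4 (add_cursor(3)): buffer="eflfcqjvf" (len 9), cursors c1@2 c3@3 c2@4, authorship .1.2.....
After op 5 (move_right): buffer="eflfcqjvf" (len 9), cursors c1@3 c3@4 c2@5, authorship .1.2.....

Answer: eflfcqjvf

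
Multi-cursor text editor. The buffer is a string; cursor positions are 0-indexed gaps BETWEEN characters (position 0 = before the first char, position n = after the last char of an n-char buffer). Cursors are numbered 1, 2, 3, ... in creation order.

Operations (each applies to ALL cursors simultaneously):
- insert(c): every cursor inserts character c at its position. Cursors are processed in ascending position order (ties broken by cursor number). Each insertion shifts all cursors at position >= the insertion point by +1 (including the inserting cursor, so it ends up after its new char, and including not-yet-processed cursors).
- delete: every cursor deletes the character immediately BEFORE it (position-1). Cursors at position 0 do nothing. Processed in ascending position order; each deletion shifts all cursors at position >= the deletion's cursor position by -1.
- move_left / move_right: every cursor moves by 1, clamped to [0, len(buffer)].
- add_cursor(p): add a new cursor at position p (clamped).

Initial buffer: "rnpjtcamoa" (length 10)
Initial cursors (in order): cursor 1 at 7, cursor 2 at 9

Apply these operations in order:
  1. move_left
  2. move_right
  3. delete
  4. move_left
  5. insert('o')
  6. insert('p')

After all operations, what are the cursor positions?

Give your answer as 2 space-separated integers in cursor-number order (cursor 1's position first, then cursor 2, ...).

After op 1 (move_left): buffer="rnpjtcamoa" (len 10), cursors c1@6 c2@8, authorship ..........
After op 2 (move_right): buffer="rnpjtcamoa" (len 10), cursors c1@7 c2@9, authorship ..........
After op 3 (delete): buffer="rnpjtcma" (len 8), cursors c1@6 c2@7, authorship ........
After op 4 (move_left): buffer="rnpjtcma" (len 8), cursors c1@5 c2@6, authorship ........
After op 5 (insert('o')): buffer="rnpjtocoma" (len 10), cursors c1@6 c2@8, authorship .....1.2..
After op 6 (insert('p')): buffer="rnpjtopcopma" (len 12), cursors c1@7 c2@10, authorship .....11.22..

Answer: 7 10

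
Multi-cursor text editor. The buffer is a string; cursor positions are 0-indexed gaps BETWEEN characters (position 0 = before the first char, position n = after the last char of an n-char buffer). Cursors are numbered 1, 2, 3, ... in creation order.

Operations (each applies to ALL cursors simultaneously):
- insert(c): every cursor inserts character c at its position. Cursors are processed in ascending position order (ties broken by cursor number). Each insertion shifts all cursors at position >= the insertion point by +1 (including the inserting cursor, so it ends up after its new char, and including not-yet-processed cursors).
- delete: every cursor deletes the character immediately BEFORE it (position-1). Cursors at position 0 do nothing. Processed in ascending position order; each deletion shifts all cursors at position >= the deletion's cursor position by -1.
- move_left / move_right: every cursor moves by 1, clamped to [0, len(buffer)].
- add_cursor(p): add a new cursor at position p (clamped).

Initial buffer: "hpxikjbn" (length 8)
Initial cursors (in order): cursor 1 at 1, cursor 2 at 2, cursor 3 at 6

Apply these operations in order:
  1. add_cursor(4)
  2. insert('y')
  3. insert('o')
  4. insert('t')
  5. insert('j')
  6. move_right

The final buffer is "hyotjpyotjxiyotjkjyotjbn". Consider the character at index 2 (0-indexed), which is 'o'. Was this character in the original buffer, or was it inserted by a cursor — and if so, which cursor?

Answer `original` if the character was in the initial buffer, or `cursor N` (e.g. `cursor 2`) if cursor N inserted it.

After op 1 (add_cursor(4)): buffer="hpxikjbn" (len 8), cursors c1@1 c2@2 c4@4 c3@6, authorship ........
After op 2 (insert('y')): buffer="hypyxiykjybn" (len 12), cursors c1@2 c2@4 c4@7 c3@10, authorship .1.2..4..3..
After op 3 (insert('o')): buffer="hyopyoxiyokjyobn" (len 16), cursors c1@3 c2@6 c4@10 c3@14, authorship .11.22..44..33..
After op 4 (insert('t')): buffer="hyotpyotxiyotkjyotbn" (len 20), cursors c1@4 c2@8 c4@13 c3@18, authorship .111.222..444..333..
After op 5 (insert('j')): buffer="hyotjpyotjxiyotjkjyotjbn" (len 24), cursors c1@5 c2@10 c4@16 c3@22, authorship .1111.2222..4444..3333..
After op 6 (move_right): buffer="hyotjpyotjxiyotjkjyotjbn" (len 24), cursors c1@6 c2@11 c4@17 c3@23, authorship .1111.2222..4444..3333..
Authorship (.=original, N=cursor N): . 1 1 1 1 . 2 2 2 2 . . 4 4 4 4 . . 3 3 3 3 . .
Index 2: author = 1

Answer: cursor 1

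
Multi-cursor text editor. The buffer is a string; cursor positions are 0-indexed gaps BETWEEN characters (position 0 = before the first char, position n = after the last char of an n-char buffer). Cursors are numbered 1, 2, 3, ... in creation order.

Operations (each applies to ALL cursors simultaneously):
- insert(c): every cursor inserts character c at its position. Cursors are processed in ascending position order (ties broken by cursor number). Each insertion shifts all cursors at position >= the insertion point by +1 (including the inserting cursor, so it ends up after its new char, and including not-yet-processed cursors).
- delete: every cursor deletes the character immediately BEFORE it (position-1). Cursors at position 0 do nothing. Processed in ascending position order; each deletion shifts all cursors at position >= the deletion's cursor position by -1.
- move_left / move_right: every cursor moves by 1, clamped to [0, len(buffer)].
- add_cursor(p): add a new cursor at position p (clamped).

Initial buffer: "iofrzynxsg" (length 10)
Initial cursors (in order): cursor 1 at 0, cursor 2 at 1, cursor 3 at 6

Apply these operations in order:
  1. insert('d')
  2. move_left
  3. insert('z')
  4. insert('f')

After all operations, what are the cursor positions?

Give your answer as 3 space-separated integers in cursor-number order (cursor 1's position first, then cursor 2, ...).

Answer: 2 6 14

Derivation:
After op 1 (insert('d')): buffer="didofrzydnxsg" (len 13), cursors c1@1 c2@3 c3@9, authorship 1.2.....3....
After op 2 (move_left): buffer="didofrzydnxsg" (len 13), cursors c1@0 c2@2 c3@8, authorship 1.2.....3....
After op 3 (insert('z')): buffer="zdizdofrzyzdnxsg" (len 16), cursors c1@1 c2@4 c3@11, authorship 11.22.....33....
After op 4 (insert('f')): buffer="zfdizfdofrzyzfdnxsg" (len 19), cursors c1@2 c2@6 c3@14, authorship 111.222.....333....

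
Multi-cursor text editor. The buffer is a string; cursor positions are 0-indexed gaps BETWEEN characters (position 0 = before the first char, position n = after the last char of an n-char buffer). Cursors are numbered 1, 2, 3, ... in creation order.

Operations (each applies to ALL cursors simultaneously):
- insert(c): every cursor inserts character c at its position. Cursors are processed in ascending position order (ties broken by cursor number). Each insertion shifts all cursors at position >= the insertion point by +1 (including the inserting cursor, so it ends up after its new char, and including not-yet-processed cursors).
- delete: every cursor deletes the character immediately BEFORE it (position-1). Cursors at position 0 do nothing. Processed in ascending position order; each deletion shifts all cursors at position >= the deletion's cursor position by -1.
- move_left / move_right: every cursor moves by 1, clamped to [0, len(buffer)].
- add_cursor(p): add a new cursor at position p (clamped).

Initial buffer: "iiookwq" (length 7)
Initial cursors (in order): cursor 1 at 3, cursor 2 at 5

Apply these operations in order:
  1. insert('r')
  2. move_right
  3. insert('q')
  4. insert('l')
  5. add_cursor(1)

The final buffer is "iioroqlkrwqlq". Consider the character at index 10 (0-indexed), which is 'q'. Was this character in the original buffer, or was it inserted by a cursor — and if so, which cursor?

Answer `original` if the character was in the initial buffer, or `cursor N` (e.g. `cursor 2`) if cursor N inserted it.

Answer: cursor 2

Derivation:
After op 1 (insert('r')): buffer="iiorokrwq" (len 9), cursors c1@4 c2@7, authorship ...1..2..
After op 2 (move_right): buffer="iiorokrwq" (len 9), cursors c1@5 c2@8, authorship ...1..2..
After op 3 (insert('q')): buffer="iioroqkrwqq" (len 11), cursors c1@6 c2@10, authorship ...1.1.2.2.
After op 4 (insert('l')): buffer="iioroqlkrwqlq" (len 13), cursors c1@7 c2@12, authorship ...1.11.2.22.
After op 5 (add_cursor(1)): buffer="iioroqlkrwqlq" (len 13), cursors c3@1 c1@7 c2@12, authorship ...1.11.2.22.
Authorship (.=original, N=cursor N): . . . 1 . 1 1 . 2 . 2 2 .
Index 10: author = 2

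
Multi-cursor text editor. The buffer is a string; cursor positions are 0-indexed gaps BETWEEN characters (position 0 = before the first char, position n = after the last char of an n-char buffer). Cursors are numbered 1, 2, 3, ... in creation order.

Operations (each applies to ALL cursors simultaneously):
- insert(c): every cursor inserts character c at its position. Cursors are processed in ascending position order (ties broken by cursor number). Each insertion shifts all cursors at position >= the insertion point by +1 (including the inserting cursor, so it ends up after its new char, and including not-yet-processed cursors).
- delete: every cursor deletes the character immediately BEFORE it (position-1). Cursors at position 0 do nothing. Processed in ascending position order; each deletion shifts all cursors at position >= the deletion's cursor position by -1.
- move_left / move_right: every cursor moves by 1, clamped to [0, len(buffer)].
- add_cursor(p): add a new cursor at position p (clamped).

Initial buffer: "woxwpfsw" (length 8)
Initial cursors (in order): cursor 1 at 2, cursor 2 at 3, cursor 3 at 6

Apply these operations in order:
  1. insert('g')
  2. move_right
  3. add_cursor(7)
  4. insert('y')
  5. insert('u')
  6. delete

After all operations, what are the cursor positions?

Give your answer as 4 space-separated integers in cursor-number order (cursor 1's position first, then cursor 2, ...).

Answer: 5 8 14 10

Derivation:
After op 1 (insert('g')): buffer="wogxgwpfgsw" (len 11), cursors c1@3 c2@5 c3@9, authorship ..1.2...3..
After op 2 (move_right): buffer="wogxgwpfgsw" (len 11), cursors c1@4 c2@6 c3@10, authorship ..1.2...3..
After op 3 (add_cursor(7)): buffer="wogxgwpfgsw" (len 11), cursors c1@4 c2@6 c4@7 c3@10, authorship ..1.2...3..
After op 4 (insert('y')): buffer="wogxygwypyfgsyw" (len 15), cursors c1@5 c2@8 c4@10 c3@14, authorship ..1.12.2.4.3.3.
After op 5 (insert('u')): buffer="wogxyugwyupyufgsyuw" (len 19), cursors c1@6 c2@10 c4@13 c3@18, authorship ..1.112.22.44.3.33.
After op 6 (delete): buffer="wogxygwypyfgsyw" (len 15), cursors c1@5 c2@8 c4@10 c3@14, authorship ..1.12.2.4.3.3.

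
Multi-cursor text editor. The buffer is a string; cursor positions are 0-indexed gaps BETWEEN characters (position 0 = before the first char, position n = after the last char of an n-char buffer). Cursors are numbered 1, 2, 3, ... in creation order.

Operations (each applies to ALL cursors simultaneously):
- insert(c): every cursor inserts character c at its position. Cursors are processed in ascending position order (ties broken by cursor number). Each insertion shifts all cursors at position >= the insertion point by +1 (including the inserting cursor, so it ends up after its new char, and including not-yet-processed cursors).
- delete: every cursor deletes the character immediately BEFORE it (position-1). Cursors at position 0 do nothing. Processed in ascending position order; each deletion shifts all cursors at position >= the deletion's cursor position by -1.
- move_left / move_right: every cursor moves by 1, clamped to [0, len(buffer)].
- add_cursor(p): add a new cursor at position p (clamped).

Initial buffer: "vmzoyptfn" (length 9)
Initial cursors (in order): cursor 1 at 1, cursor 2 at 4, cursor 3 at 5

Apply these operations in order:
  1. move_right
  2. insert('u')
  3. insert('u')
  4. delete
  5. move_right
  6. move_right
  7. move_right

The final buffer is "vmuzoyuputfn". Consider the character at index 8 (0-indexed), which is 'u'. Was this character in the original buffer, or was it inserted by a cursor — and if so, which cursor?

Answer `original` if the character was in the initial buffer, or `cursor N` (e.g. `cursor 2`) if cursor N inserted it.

After op 1 (move_right): buffer="vmzoyptfn" (len 9), cursors c1@2 c2@5 c3@6, authorship .........
After op 2 (insert('u')): buffer="vmuzoyuputfn" (len 12), cursors c1@3 c2@7 c3@9, authorship ..1...2.3...
After op 3 (insert('u')): buffer="vmuuzoyuupuutfn" (len 15), cursors c1@4 c2@9 c3@12, authorship ..11...22.33...
After op 4 (delete): buffer="vmuzoyuputfn" (len 12), cursors c1@3 c2@7 c3@9, authorship ..1...2.3...
After op 5 (move_right): buffer="vmuzoyuputfn" (len 12), cursors c1@4 c2@8 c3@10, authorship ..1...2.3...
After op 6 (move_right): buffer="vmuzoyuputfn" (len 12), cursors c1@5 c2@9 c3@11, authorship ..1...2.3...
After op 7 (move_right): buffer="vmuzoyuputfn" (len 12), cursors c1@6 c2@10 c3@12, authorship ..1...2.3...
Authorship (.=original, N=cursor N): . . 1 . . . 2 . 3 . . .
Index 8: author = 3

Answer: cursor 3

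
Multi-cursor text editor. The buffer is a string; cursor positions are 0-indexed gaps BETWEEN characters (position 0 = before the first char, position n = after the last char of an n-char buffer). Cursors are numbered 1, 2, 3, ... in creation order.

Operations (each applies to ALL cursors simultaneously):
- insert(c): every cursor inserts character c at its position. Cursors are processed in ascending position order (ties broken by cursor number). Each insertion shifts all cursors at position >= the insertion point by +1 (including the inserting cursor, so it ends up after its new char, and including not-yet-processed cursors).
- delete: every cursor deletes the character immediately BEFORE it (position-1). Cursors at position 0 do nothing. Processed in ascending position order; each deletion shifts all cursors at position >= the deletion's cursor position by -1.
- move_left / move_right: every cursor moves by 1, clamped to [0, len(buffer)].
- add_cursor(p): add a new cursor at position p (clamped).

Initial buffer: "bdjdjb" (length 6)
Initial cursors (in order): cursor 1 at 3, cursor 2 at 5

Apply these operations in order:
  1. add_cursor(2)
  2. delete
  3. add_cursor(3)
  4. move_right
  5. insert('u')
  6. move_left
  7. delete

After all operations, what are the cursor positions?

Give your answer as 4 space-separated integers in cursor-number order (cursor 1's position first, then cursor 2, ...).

Answer: 1 2 1 2

Derivation:
After op 1 (add_cursor(2)): buffer="bdjdjb" (len 6), cursors c3@2 c1@3 c2@5, authorship ......
After op 2 (delete): buffer="bdb" (len 3), cursors c1@1 c3@1 c2@2, authorship ...
After op 3 (add_cursor(3)): buffer="bdb" (len 3), cursors c1@1 c3@1 c2@2 c4@3, authorship ...
After op 4 (move_right): buffer="bdb" (len 3), cursors c1@2 c3@2 c2@3 c4@3, authorship ...
After op 5 (insert('u')): buffer="bduubuu" (len 7), cursors c1@4 c3@4 c2@7 c4@7, authorship ..13.24
After op 6 (move_left): buffer="bduubuu" (len 7), cursors c1@3 c3@3 c2@6 c4@6, authorship ..13.24
After op 7 (delete): buffer="buu" (len 3), cursors c1@1 c3@1 c2@2 c4@2, authorship .34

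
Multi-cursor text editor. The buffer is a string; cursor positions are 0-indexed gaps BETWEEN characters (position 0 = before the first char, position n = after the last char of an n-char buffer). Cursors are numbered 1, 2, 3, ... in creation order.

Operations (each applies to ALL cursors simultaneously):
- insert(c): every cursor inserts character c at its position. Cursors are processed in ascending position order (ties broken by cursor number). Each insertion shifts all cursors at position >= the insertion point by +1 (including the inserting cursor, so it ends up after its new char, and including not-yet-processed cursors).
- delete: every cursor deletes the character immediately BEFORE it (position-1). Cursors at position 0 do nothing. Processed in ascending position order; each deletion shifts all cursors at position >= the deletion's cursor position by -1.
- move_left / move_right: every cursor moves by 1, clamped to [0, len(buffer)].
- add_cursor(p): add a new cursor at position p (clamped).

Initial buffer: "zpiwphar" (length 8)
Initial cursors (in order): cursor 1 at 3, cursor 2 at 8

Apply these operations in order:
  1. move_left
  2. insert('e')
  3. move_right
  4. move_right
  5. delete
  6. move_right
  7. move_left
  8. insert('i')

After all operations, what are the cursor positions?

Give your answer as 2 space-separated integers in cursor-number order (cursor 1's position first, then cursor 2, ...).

Answer: 5 9

Derivation:
After op 1 (move_left): buffer="zpiwphar" (len 8), cursors c1@2 c2@7, authorship ........
After op 2 (insert('e')): buffer="zpeiwphaer" (len 10), cursors c1@3 c2@9, authorship ..1.....2.
After op 3 (move_right): buffer="zpeiwphaer" (len 10), cursors c1@4 c2@10, authorship ..1.....2.
After op 4 (move_right): buffer="zpeiwphaer" (len 10), cursors c1@5 c2@10, authorship ..1.....2.
After op 5 (delete): buffer="zpeiphae" (len 8), cursors c1@4 c2@8, authorship ..1....2
After op 6 (move_right): buffer="zpeiphae" (len 8), cursors c1@5 c2@8, authorship ..1....2
After op 7 (move_left): buffer="zpeiphae" (len 8), cursors c1@4 c2@7, authorship ..1....2
After op 8 (insert('i')): buffer="zpeiiphaie" (len 10), cursors c1@5 c2@9, authorship ..1.1...22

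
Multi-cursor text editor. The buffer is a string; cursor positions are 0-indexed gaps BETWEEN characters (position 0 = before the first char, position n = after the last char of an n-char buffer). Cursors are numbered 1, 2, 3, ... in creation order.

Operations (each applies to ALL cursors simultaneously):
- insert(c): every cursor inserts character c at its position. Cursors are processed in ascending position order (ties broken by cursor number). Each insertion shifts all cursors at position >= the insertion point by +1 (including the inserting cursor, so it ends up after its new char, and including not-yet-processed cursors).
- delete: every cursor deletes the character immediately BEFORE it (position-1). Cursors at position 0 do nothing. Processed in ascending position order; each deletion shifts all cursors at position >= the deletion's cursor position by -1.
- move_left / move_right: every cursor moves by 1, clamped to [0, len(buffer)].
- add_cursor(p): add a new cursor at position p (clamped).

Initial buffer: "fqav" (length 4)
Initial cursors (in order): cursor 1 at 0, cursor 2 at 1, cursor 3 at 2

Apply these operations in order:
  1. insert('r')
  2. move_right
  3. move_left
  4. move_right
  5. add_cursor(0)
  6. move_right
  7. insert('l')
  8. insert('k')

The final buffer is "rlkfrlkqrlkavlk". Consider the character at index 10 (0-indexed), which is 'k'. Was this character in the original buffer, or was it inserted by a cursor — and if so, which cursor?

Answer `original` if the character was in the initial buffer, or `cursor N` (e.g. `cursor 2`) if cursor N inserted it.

After op 1 (insert('r')): buffer="rfrqrav" (len 7), cursors c1@1 c2@3 c3@5, authorship 1.2.3..
After op 2 (move_right): buffer="rfrqrav" (len 7), cursors c1@2 c2@4 c3@6, authorship 1.2.3..
After op 3 (move_left): buffer="rfrqrav" (len 7), cursors c1@1 c2@3 c3@5, authorship 1.2.3..
After op 4 (move_right): buffer="rfrqrav" (len 7), cursors c1@2 c2@4 c3@6, authorship 1.2.3..
After op 5 (add_cursor(0)): buffer="rfrqrav" (len 7), cursors c4@0 c1@2 c2@4 c3@6, authorship 1.2.3..
After op 6 (move_right): buffer="rfrqrav" (len 7), cursors c4@1 c1@3 c2@5 c3@7, authorship 1.2.3..
After op 7 (insert('l')): buffer="rlfrlqrlavl" (len 11), cursors c4@2 c1@5 c2@8 c3@11, authorship 14.21.32..3
After op 8 (insert('k')): buffer="rlkfrlkqrlkavlk" (len 15), cursors c4@3 c1@7 c2@11 c3@15, authorship 144.211.322..33
Authorship (.=original, N=cursor N): 1 4 4 . 2 1 1 . 3 2 2 . . 3 3
Index 10: author = 2

Answer: cursor 2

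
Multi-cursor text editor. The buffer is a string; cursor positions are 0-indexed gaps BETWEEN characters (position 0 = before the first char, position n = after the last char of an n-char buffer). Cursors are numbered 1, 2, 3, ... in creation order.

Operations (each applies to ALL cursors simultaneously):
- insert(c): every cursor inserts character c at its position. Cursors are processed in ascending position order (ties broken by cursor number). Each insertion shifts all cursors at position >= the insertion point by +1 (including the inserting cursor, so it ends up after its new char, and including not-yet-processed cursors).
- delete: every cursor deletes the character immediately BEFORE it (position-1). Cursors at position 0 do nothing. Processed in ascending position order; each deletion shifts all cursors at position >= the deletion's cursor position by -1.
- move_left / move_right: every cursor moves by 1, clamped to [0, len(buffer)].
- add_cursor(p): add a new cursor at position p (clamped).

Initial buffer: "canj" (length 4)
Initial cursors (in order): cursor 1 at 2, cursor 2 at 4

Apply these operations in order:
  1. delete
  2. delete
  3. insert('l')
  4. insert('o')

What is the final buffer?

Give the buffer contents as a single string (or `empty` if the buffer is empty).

After op 1 (delete): buffer="cn" (len 2), cursors c1@1 c2@2, authorship ..
After op 2 (delete): buffer="" (len 0), cursors c1@0 c2@0, authorship 
After op 3 (insert('l')): buffer="ll" (len 2), cursors c1@2 c2@2, authorship 12
After op 4 (insert('o')): buffer="lloo" (len 4), cursors c1@4 c2@4, authorship 1212

Answer: lloo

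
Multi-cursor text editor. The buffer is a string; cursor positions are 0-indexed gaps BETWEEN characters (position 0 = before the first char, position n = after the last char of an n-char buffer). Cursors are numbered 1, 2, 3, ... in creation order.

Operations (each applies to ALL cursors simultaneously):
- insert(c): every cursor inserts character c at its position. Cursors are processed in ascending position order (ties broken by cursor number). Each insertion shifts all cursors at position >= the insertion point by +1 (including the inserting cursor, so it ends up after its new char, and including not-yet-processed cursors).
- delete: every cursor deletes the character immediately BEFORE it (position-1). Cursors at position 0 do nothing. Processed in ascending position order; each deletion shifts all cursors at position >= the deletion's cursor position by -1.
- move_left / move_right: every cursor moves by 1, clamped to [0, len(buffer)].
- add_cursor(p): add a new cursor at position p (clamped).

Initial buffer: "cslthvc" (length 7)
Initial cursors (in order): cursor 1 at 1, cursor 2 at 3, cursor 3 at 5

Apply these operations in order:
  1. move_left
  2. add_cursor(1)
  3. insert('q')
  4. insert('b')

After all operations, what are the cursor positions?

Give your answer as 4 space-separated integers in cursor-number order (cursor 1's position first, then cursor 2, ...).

After op 1 (move_left): buffer="cslthvc" (len 7), cursors c1@0 c2@2 c3@4, authorship .......
After op 2 (add_cursor(1)): buffer="cslthvc" (len 7), cursors c1@0 c4@1 c2@2 c3@4, authorship .......
After op 3 (insert('q')): buffer="qcqsqltqhvc" (len 11), cursors c1@1 c4@3 c2@5 c3@8, authorship 1.4.2..3...
After op 4 (insert('b')): buffer="qbcqbsqbltqbhvc" (len 15), cursors c1@2 c4@5 c2@8 c3@12, authorship 11.44.22..33...

Answer: 2 8 12 5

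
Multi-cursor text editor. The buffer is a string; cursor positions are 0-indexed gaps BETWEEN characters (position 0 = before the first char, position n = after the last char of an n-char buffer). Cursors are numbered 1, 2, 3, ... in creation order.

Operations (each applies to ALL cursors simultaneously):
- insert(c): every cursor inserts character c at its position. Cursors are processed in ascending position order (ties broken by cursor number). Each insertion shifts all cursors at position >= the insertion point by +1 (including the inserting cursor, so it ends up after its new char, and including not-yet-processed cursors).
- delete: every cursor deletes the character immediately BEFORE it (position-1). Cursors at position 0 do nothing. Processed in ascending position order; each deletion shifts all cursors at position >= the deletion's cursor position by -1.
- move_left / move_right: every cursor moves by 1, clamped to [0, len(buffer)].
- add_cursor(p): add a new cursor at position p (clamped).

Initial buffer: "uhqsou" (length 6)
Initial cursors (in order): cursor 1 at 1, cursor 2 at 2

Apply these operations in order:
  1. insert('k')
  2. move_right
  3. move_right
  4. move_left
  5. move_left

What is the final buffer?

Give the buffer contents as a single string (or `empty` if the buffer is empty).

After op 1 (insert('k')): buffer="ukhkqsou" (len 8), cursors c1@2 c2@4, authorship .1.2....
After op 2 (move_right): buffer="ukhkqsou" (len 8), cursors c1@3 c2@5, authorship .1.2....
After op 3 (move_right): buffer="ukhkqsou" (len 8), cursors c1@4 c2@6, authorship .1.2....
After op 4 (move_left): buffer="ukhkqsou" (len 8), cursors c1@3 c2@5, authorship .1.2....
After op 5 (move_left): buffer="ukhkqsou" (len 8), cursors c1@2 c2@4, authorship .1.2....

Answer: ukhkqsou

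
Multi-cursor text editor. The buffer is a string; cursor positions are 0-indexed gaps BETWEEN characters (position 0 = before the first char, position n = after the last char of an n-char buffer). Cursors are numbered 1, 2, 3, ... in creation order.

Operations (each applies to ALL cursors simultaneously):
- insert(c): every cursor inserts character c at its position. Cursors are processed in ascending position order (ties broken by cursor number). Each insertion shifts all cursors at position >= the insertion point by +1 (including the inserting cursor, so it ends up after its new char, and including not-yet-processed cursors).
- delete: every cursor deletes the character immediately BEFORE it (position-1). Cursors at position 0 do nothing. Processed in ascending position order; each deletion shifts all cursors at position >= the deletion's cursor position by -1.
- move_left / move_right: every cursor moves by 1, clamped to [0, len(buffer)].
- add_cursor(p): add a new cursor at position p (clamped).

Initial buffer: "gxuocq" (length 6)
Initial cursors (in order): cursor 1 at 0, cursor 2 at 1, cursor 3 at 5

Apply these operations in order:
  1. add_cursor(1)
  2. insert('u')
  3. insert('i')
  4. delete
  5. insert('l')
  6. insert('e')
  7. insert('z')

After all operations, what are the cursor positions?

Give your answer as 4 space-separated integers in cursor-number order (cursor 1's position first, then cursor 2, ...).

After op 1 (add_cursor(1)): buffer="gxuocq" (len 6), cursors c1@0 c2@1 c4@1 c3@5, authorship ......
After op 2 (insert('u')): buffer="uguuxuocuq" (len 10), cursors c1@1 c2@4 c4@4 c3@9, authorship 1.24....3.
After op 3 (insert('i')): buffer="uiguuiixuocuiq" (len 14), cursors c1@2 c2@7 c4@7 c3@13, authorship 11.2424....33.
After op 4 (delete): buffer="uguuxuocuq" (len 10), cursors c1@1 c2@4 c4@4 c3@9, authorship 1.24....3.
After op 5 (insert('l')): buffer="ulguullxuoculq" (len 14), cursors c1@2 c2@7 c4@7 c3@13, authorship 11.2424....33.
After op 6 (insert('e')): buffer="uleguulleexuoculeq" (len 18), cursors c1@3 c2@10 c4@10 c3@17, authorship 111.242424....333.
After op 7 (insert('z')): buffer="ulezguulleezzxuoculezq" (len 22), cursors c1@4 c2@13 c4@13 c3@21, authorship 1111.24242424....3333.

Answer: 4 13 21 13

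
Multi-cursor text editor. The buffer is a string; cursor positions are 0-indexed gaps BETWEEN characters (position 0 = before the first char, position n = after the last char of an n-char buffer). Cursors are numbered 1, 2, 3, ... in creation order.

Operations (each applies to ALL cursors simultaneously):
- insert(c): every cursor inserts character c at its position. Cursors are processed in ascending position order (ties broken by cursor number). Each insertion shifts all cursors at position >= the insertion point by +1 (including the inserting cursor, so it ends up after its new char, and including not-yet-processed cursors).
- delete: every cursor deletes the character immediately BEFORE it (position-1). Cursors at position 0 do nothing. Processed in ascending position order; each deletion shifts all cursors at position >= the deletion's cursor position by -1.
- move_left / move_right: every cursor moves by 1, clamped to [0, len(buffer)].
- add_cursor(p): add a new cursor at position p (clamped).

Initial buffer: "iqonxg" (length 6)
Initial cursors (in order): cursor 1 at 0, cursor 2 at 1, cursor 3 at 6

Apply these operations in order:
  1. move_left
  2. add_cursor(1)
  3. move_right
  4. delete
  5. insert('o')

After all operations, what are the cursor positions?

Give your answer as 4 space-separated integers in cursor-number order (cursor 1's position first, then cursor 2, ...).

Answer: 3 3 7 3

Derivation:
After op 1 (move_left): buffer="iqonxg" (len 6), cursors c1@0 c2@0 c3@5, authorship ......
After op 2 (add_cursor(1)): buffer="iqonxg" (len 6), cursors c1@0 c2@0 c4@1 c3@5, authorship ......
After op 3 (move_right): buffer="iqonxg" (len 6), cursors c1@1 c2@1 c4@2 c3@6, authorship ......
After op 4 (delete): buffer="onx" (len 3), cursors c1@0 c2@0 c4@0 c3@3, authorship ...
After op 5 (insert('o')): buffer="oooonxo" (len 7), cursors c1@3 c2@3 c4@3 c3@7, authorship 124...3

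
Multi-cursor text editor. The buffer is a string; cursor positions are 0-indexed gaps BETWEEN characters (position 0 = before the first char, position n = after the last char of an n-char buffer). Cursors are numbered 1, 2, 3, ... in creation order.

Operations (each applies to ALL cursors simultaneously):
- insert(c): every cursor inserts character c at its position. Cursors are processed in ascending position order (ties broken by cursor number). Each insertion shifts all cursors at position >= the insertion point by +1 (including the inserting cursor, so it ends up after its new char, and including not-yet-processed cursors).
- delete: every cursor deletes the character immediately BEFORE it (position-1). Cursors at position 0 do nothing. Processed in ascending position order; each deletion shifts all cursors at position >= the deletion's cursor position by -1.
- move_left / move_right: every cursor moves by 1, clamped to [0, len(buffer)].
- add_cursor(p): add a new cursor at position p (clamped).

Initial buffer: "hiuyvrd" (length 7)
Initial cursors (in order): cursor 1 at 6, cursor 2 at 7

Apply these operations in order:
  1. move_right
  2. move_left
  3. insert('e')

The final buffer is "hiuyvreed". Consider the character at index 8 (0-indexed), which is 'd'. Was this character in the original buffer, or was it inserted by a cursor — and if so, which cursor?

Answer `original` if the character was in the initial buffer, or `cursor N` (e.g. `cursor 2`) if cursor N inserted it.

Answer: original

Derivation:
After op 1 (move_right): buffer="hiuyvrd" (len 7), cursors c1@7 c2@7, authorship .......
After op 2 (move_left): buffer="hiuyvrd" (len 7), cursors c1@6 c2@6, authorship .......
After op 3 (insert('e')): buffer="hiuyvreed" (len 9), cursors c1@8 c2@8, authorship ......12.
Authorship (.=original, N=cursor N): . . . . . . 1 2 .
Index 8: author = original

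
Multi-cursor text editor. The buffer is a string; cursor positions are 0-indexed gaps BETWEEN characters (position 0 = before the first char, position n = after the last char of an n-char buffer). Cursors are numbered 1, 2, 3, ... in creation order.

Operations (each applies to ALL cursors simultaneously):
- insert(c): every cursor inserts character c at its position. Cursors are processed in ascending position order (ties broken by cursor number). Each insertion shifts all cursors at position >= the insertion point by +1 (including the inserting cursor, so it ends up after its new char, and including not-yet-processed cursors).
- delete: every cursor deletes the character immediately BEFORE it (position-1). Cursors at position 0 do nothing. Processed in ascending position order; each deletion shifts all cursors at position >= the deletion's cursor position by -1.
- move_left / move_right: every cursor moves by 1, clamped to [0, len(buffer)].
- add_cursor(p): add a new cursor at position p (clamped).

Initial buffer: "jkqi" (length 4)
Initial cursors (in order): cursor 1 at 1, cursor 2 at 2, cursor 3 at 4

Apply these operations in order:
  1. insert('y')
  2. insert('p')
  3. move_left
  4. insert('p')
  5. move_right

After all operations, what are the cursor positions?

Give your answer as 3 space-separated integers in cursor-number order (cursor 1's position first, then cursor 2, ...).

Answer: 4 8 13

Derivation:
After op 1 (insert('y')): buffer="jykyqiy" (len 7), cursors c1@2 c2@4 c3@7, authorship .1.2..3
After op 2 (insert('p')): buffer="jypkypqiyp" (len 10), cursors c1@3 c2@6 c3@10, authorship .11.22..33
After op 3 (move_left): buffer="jypkypqiyp" (len 10), cursors c1@2 c2@5 c3@9, authorship .11.22..33
After op 4 (insert('p')): buffer="jyppkyppqiypp" (len 13), cursors c1@3 c2@7 c3@12, authorship .111.222..333
After op 5 (move_right): buffer="jyppkyppqiypp" (len 13), cursors c1@4 c2@8 c3@13, authorship .111.222..333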